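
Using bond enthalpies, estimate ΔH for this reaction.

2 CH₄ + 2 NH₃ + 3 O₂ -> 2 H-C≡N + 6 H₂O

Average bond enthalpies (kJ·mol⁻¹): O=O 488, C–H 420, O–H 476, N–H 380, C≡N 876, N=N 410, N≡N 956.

ΔH ≈ −1200 kJ

Bonds broken (reactants):
  C–H: 8 × 420 = 3360
  N–H: 6 × 380 = 2280
  O=O: 3 × 488 = 1464
  Σ(broken) = 7104 kJ
Bonds formed (products):
  C≡N: 2 × 876 = 1752
  C–H: 2 × 420 = 840
  O–H: 12 × 476 = 5712
  Σ(formed) = 8304 kJ
ΔH = Σ(broken) − Σ(formed) = 7104 − 8304 = −1200 kJ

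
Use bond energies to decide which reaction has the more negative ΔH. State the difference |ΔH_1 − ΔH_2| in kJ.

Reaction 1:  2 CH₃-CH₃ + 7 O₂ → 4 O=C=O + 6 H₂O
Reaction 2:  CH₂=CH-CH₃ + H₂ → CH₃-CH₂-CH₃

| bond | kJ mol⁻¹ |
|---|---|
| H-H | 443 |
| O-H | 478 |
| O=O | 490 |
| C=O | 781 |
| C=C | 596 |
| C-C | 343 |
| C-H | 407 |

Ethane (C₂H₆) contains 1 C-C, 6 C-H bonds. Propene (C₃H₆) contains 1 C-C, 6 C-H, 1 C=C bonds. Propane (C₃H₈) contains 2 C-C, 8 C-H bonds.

Reaction 1:
  Bonds broken (reactants):
    C-C: 2 × 343 = 686
    C-H: 12 × 407 = 4884
    O=O: 7 × 490 = 3430
    Σ(broken) = 9000 kJ
  Bonds formed (products):
    C=O: 8 × 781 = 6248
    O-H: 12 × 478 = 5736
    Σ(formed) = 11984 kJ
  ΔH_1 = 9000 − 11984 = −2984 kJ
Reaction 2:
  Bonds broken (reactants):
    C-C: 1 × 343 = 343
    C-H: 6 × 407 = 2442
    C=C: 1 × 596 = 596
    H-H: 1 × 443 = 443
    Σ(broken) = 3824 kJ
  Bonds formed (products):
    C-C: 2 × 343 = 686
    C-H: 8 × 407 = 3256
    Σ(formed) = 3942 kJ
  ΔH_2 = 3824 − 3942 = −118 kJ
ΔH_1 − ΔH_2 = −2866 kJ, so reaction 1 has the more negative ΔH; |ΔH_1 − ΔH_2| = 2866 kJ.

Reaction 1, by 2866 kJ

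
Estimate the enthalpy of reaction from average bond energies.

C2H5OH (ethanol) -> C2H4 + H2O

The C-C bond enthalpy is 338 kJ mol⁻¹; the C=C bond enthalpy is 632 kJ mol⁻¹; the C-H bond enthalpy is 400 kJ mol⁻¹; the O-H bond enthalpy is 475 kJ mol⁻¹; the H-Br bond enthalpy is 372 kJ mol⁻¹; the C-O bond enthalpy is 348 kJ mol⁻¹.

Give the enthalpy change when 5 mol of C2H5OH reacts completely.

ΔH = −105 kJ

Bonds broken (reactants):
  C-C: 1 × 338 = 338
  C-H: 5 × 400 = 2000
  C-O: 1 × 348 = 348
  O-H: 1 × 475 = 475
  Σ(broken) = 3161 kJ
Bonds formed (products):
  C-H: 4 × 400 = 1600
  C=C: 1 × 632 = 632
  O-H: 2 × 475 = 950
  Σ(formed) = 3182 kJ
ΔH = Σ(broken) − Σ(formed) = 3161 − 3182 = −21 kJ
For 5× the reaction as written: 5 × (−21) = −105 kJ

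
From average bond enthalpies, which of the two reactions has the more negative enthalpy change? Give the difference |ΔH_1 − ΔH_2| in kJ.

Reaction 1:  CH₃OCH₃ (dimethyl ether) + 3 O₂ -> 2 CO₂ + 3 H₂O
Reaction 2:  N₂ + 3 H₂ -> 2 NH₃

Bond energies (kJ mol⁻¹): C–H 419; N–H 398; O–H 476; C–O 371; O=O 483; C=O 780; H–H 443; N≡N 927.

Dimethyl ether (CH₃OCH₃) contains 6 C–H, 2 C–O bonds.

Reaction 1:
  Bonds broken (reactants):
    C–H: 6 × 419 = 2514
    C–O: 2 × 371 = 742
    O=O: 3 × 483 = 1449
    Σ(broken) = 4705 kJ
  Bonds formed (products):
    C=O: 4 × 780 = 3120
    O–H: 6 × 476 = 2856
    Σ(formed) = 5976 kJ
  ΔH_1 = 4705 − 5976 = −1271 kJ
Reaction 2:
  Bonds broken (reactants):
    H–H: 3 × 443 = 1329
    N≡N: 1 × 927 = 927
    Σ(broken) = 2256 kJ
  Bonds formed (products):
    N–H: 6 × 398 = 2388
    Σ(formed) = 2388 kJ
  ΔH_2 = 2256 − 2388 = −132 kJ
ΔH_1 − ΔH_2 = −1139 kJ, so reaction 1 has the more negative ΔH; |ΔH_1 − ΔH_2| = 1139 kJ.

Reaction 1, by 1139 kJ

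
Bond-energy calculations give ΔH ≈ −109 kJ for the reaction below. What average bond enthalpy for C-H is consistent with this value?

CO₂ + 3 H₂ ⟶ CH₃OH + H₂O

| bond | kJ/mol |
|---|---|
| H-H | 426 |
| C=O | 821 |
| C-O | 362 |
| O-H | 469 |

D(C-H) ≈ 420 kJ/mol

Let D be the C-H bond energy.
Σ(broken) = 2×821 + 3×426 = 2920
Σ(formed) = 3×D + 1×362 + 3×469 = 1769 + 3D
ΔH = Σ(broken) − Σ(formed) = (2920) − (1769 + 3D) = +1151 − 3D
Setting this equal to −109 kJ gives 3D = 1260, so D = 420 kJ/mol.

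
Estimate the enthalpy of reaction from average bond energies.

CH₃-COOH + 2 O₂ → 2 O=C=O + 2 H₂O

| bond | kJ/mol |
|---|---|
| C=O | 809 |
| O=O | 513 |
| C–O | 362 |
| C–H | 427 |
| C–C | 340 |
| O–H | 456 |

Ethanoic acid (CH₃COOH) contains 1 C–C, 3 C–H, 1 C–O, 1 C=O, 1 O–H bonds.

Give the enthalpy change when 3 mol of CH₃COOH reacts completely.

ΔH = −2358 kJ

Bonds broken (reactants):
  C–C: 1 × 340 = 340
  C–H: 3 × 427 = 1281
  C–O: 1 × 362 = 362
  C=O: 1 × 809 = 809
  O–H: 1 × 456 = 456
  O=O: 2 × 513 = 1026
  Σ(broken) = 4274 kJ
Bonds formed (products):
  C=O: 4 × 809 = 3236
  O–H: 4 × 456 = 1824
  Σ(formed) = 5060 kJ
ΔH = Σ(broken) − Σ(formed) = 4274 − 5060 = −786 kJ
For 3× the reaction as written: 3 × (−786) = −2358 kJ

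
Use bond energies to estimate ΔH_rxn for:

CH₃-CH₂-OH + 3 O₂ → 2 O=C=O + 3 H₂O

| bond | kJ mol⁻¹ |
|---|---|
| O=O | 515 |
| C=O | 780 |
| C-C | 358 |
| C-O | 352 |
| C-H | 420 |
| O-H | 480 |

ΔH ≈ −1165 kJ

Bonds broken (reactants):
  C-C: 1 × 358 = 358
  C-H: 5 × 420 = 2100
  C-O: 1 × 352 = 352
  O-H: 1 × 480 = 480
  O=O: 3 × 515 = 1545
  Σ(broken) = 4835 kJ
Bonds formed (products):
  C=O: 4 × 780 = 3120
  O-H: 6 × 480 = 2880
  Σ(formed) = 6000 kJ
ΔH = Σ(broken) − Σ(formed) = 4835 − 6000 = −1165 kJ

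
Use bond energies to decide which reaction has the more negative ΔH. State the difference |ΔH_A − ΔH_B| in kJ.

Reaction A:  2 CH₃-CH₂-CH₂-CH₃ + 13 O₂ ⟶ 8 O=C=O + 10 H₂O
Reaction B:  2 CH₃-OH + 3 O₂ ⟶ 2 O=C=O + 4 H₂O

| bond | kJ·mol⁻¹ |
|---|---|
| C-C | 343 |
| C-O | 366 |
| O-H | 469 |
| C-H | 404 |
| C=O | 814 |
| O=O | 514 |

Reaction A:
  Bonds broken (reactants):
    C-C: 6 × 343 = 2058
    C-H: 20 × 404 = 8080
    O=O: 13 × 514 = 6682
    Σ(broken) = 16820 kJ
  Bonds formed (products):
    C=O: 16 × 814 = 13024
    O-H: 20 × 469 = 9380
    Σ(formed) = 22404 kJ
  ΔH_A = 16820 − 22404 = −5584 kJ
Reaction B:
  Bonds broken (reactants):
    C-H: 6 × 404 = 2424
    C-O: 2 × 366 = 732
    O-H: 2 × 469 = 938
    O=O: 3 × 514 = 1542
    Σ(broken) = 5636 kJ
  Bonds formed (products):
    C=O: 4 × 814 = 3256
    O-H: 8 × 469 = 3752
    Σ(formed) = 7008 kJ
  ΔH_B = 5636 − 7008 = −1372 kJ
ΔH_A − ΔH_B = −4212 kJ, so reaction A has the more negative ΔH; |ΔH_A − ΔH_B| = 4212 kJ.

Reaction A, by 4212 kJ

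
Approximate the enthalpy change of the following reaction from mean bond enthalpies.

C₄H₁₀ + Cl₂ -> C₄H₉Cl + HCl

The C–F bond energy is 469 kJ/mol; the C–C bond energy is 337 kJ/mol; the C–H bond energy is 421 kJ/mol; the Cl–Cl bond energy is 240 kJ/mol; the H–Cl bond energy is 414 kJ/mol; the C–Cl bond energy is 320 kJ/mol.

Bonds broken (reactants):
  C–C: 3 × 337 = 1011
  C–H: 10 × 421 = 4210
  Cl–Cl: 1 × 240 = 240
  Σ(broken) = 5461 kJ
Bonds formed (products):
  C–C: 3 × 337 = 1011
  C–Cl: 1 × 320 = 320
  C–H: 9 × 421 = 3789
  H–Cl: 1 × 414 = 414
  Σ(formed) = 5534 kJ
ΔH = Σ(broken) − Σ(formed) = 5461 − 5534 = −73 kJ

ΔH ≈ −73 kJ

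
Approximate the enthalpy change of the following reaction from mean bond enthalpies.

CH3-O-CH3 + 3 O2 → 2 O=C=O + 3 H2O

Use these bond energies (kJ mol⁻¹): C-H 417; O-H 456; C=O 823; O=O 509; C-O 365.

Bonds broken (reactants):
  C-H: 6 × 417 = 2502
  C-O: 2 × 365 = 730
  O=O: 3 × 509 = 1527
  Σ(broken) = 4759 kJ
Bonds formed (products):
  C=O: 4 × 823 = 3292
  O-H: 6 × 456 = 2736
  Σ(formed) = 6028 kJ
ΔH = Σ(broken) − Σ(formed) = 4759 − 6028 = −1269 kJ

ΔH ≈ −1269 kJ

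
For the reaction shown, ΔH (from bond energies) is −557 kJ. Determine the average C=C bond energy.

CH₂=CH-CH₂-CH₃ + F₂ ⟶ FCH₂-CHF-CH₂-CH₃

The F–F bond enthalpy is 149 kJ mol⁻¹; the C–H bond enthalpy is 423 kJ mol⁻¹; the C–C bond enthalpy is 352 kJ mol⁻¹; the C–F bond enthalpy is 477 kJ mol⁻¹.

D(C=C) ≈ 600 kJ/mol

Let D be the C=C bond energy.
Σ(broken) = 2×352 + 8×423 + 1×D + 1×149 = 4237 + D
Σ(formed) = 3×352 + 2×477 + 8×423 = 5394
ΔH = Σ(broken) − Σ(formed) = (4237 + D) − (5394) = −1157 + D
Setting this equal to −557 kJ gives D = 600 kJ/mol.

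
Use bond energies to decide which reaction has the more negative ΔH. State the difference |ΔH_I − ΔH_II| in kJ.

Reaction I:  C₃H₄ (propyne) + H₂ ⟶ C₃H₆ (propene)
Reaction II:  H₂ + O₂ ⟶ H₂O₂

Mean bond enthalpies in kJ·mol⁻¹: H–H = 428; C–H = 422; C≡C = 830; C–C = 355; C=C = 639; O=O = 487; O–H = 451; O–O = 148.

Reaction I, by 90 kJ

Reaction I:
  Bonds broken (reactants):
    C≡C: 1 × 830 = 830
    C–C: 1 × 355 = 355
    C–H: 4 × 422 = 1688
    H–H: 1 × 428 = 428
    Σ(broken) = 3301 kJ
  Bonds formed (products):
    C–C: 1 × 355 = 355
    C–H: 6 × 422 = 2532
    C=C: 1 × 639 = 639
    Σ(formed) = 3526 kJ
  ΔH_I = 3301 − 3526 = −225 kJ
Reaction II:
  Bonds broken (reactants):
    H–H: 1 × 428 = 428
    O=O: 1 × 487 = 487
    Σ(broken) = 915 kJ
  Bonds formed (products):
    O–H: 2 × 451 = 902
    O–O: 1 × 148 = 148
    Σ(formed) = 1050 kJ
  ΔH_II = 915 − 1050 = −135 kJ
ΔH_I − ΔH_II = −90 kJ, so reaction I has the more negative ΔH; |ΔH_I − ΔH_II| = 90 kJ.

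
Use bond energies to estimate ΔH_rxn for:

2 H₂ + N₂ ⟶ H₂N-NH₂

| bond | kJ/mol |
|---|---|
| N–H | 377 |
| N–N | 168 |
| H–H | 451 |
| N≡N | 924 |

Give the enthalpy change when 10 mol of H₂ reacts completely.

ΔH = +750 kJ

Bonds broken (reactants):
  H–H: 2 × 451 = 902
  N≡N: 1 × 924 = 924
  Σ(broken) = 1826 kJ
Bonds formed (products):
  N–H: 4 × 377 = 1508
  N–N: 1 × 168 = 168
  Σ(formed) = 1676 kJ
ΔH = Σ(broken) − Σ(formed) = 1826 − 1676 = +150 kJ
For 5× the reaction as written: 5 × (+150) = +750 kJ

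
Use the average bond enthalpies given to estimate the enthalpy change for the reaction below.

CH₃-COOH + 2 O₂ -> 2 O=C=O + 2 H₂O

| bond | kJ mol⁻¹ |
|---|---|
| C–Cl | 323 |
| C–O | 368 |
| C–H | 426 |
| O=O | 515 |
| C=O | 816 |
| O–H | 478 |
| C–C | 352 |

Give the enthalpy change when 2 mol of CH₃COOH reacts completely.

Bonds broken (reactants):
  C–C: 1 × 352 = 352
  C–H: 3 × 426 = 1278
  C–O: 1 × 368 = 368
  C=O: 1 × 816 = 816
  O–H: 1 × 478 = 478
  O=O: 2 × 515 = 1030
  Σ(broken) = 4322 kJ
Bonds formed (products):
  C=O: 4 × 816 = 3264
  O–H: 4 × 478 = 1912
  Σ(formed) = 5176 kJ
ΔH = Σ(broken) − Σ(formed) = 4322 − 5176 = −854 kJ
For 2× the reaction as written: 2 × (−854) = −1708 kJ

ΔH = −1708 kJ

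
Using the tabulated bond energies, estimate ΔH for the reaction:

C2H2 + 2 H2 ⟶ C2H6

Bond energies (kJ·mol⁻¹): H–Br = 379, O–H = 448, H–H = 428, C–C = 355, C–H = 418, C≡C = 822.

ΔH ≈ −349 kJ

Bonds broken (reactants):
  C≡C: 1 × 822 = 822
  C–H: 2 × 418 = 836
  H–H: 2 × 428 = 856
  Σ(broken) = 2514 kJ
Bonds formed (products):
  C–C: 1 × 355 = 355
  C–H: 6 × 418 = 2508
  Σ(formed) = 2863 kJ
ΔH = Σ(broken) − Σ(formed) = 2514 − 2863 = −349 kJ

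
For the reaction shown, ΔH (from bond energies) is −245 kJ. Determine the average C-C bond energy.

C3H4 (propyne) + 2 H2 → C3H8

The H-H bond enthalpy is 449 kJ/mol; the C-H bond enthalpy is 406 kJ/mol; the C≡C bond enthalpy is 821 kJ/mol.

D(C-C) ≈ 340 kJ/mol

Let D be the C-C bond energy.
Σ(broken) = 1×821 + 1×D + 4×406 + 2×449 = 3343 + D
Σ(formed) = 2×D + 8×406 = 3248 + 2D
ΔH = Σ(broken) − Σ(formed) = (3343 + D) − (3248 + 2D) = +95 − D
Setting this equal to −245 kJ gives D = 340 kJ/mol.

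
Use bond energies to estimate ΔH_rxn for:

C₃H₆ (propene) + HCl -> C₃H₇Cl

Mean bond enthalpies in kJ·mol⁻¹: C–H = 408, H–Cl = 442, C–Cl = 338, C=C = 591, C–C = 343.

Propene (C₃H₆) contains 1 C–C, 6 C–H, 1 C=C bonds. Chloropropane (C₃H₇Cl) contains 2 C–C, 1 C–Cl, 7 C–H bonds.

Bonds broken (reactants):
  C–C: 1 × 343 = 343
  C–H: 6 × 408 = 2448
  C=C: 1 × 591 = 591
  H–Cl: 1 × 442 = 442
  Σ(broken) = 3824 kJ
Bonds formed (products):
  C–C: 2 × 343 = 686
  C–Cl: 1 × 338 = 338
  C–H: 7 × 408 = 2856
  Σ(formed) = 3880 kJ
ΔH = Σ(broken) − Σ(formed) = 3824 − 3880 = −56 kJ

ΔH ≈ −56 kJ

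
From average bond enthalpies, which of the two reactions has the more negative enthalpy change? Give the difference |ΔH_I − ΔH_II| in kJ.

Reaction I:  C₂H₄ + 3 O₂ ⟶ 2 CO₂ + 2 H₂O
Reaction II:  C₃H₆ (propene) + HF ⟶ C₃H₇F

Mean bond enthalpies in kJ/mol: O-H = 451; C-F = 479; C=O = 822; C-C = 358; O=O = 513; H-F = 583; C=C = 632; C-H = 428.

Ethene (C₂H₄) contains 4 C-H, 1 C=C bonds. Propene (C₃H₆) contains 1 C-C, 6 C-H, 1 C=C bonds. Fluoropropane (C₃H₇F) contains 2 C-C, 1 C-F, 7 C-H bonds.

Reaction I:
  Bonds broken (reactants):
    C-H: 4 × 428 = 1712
    C=C: 1 × 632 = 632
    O=O: 3 × 513 = 1539
    Σ(broken) = 3883 kJ
  Bonds formed (products):
    C=O: 4 × 822 = 3288
    O-H: 4 × 451 = 1804
    Σ(formed) = 5092 kJ
  ΔH_I = 3883 − 5092 = −1209 kJ
Reaction II:
  Bonds broken (reactants):
    C-C: 1 × 358 = 358
    C-H: 6 × 428 = 2568
    C=C: 1 × 632 = 632
    H-F: 1 × 583 = 583
    Σ(broken) = 4141 kJ
  Bonds formed (products):
    C-C: 2 × 358 = 716
    C-F: 1 × 479 = 479
    C-H: 7 × 428 = 2996
    Σ(formed) = 4191 kJ
  ΔH_II = 4141 − 4191 = −50 kJ
ΔH_I − ΔH_II = −1159 kJ, so reaction I has the more negative ΔH; |ΔH_I − ΔH_II| = 1159 kJ.

Reaction I, by 1159 kJ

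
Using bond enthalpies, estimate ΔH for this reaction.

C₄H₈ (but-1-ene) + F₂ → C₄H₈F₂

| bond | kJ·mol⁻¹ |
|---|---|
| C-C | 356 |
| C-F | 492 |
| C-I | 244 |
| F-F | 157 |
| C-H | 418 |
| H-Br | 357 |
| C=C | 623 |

ΔH ≈ −560 kJ

Bonds broken (reactants):
  C-C: 2 × 356 = 712
  C-H: 8 × 418 = 3344
  C=C: 1 × 623 = 623
  F-F: 1 × 157 = 157
  Σ(broken) = 4836 kJ
Bonds formed (products):
  C-C: 3 × 356 = 1068
  C-F: 2 × 492 = 984
  C-H: 8 × 418 = 3344
  Σ(formed) = 5396 kJ
ΔH = Σ(broken) − Σ(formed) = 4836 − 5396 = −560 kJ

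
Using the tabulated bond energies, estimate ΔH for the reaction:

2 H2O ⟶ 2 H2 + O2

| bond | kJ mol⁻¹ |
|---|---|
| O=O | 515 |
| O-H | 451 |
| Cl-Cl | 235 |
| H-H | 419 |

ΔH ≈ +451 kJ

Bonds broken (reactants):
  O-H: 4 × 451 = 1804
  Σ(broken) = 1804 kJ
Bonds formed (products):
  H-H: 2 × 419 = 838
  O=O: 1 × 515 = 515
  Σ(formed) = 1353 kJ
ΔH = Σ(broken) − Σ(formed) = 1804 − 1353 = +451 kJ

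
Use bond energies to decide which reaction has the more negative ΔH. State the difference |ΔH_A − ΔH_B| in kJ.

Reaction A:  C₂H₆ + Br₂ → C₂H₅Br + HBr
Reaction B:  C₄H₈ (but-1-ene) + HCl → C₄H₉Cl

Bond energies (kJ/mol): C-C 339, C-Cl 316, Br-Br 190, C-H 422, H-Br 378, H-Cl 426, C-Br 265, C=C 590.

Reaction A:
  Bonds broken (reactants):
    Br-Br: 1 × 190 = 190
    C-C: 1 × 339 = 339
    C-H: 6 × 422 = 2532
    Σ(broken) = 3061 kJ
  Bonds formed (products):
    C-Br: 1 × 265 = 265
    C-C: 1 × 339 = 339
    C-H: 5 × 422 = 2110
    H-Br: 1 × 378 = 378
    Σ(formed) = 3092 kJ
  ΔH_A = 3061 − 3092 = −31 kJ
Reaction B:
  Bonds broken (reactants):
    C-C: 2 × 339 = 678
    C-H: 8 × 422 = 3376
    C=C: 1 × 590 = 590
    H-Cl: 1 × 426 = 426
    Σ(broken) = 5070 kJ
  Bonds formed (products):
    C-C: 3 × 339 = 1017
    C-Cl: 1 × 316 = 316
    C-H: 9 × 422 = 3798
    Σ(formed) = 5131 kJ
  ΔH_B = 5070 − 5131 = −61 kJ
ΔH_A − ΔH_B = +30 kJ, so reaction B has the more negative ΔH; |ΔH_A − ΔH_B| = 30 kJ.

Reaction B, by 30 kJ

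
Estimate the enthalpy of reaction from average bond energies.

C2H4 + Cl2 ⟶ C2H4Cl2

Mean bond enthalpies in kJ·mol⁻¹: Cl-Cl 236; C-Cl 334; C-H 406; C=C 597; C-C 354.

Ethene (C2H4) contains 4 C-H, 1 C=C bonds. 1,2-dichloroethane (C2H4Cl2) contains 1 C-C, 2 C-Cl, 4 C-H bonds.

Bonds broken (reactants):
  C-H: 4 × 406 = 1624
  C=C: 1 × 597 = 597
  Cl-Cl: 1 × 236 = 236
  Σ(broken) = 2457 kJ
Bonds formed (products):
  C-C: 1 × 354 = 354
  C-Cl: 2 × 334 = 668
  C-H: 4 × 406 = 1624
  Σ(formed) = 2646 kJ
ΔH = Σ(broken) − Σ(formed) = 2457 − 2646 = −189 kJ

ΔH ≈ −189 kJ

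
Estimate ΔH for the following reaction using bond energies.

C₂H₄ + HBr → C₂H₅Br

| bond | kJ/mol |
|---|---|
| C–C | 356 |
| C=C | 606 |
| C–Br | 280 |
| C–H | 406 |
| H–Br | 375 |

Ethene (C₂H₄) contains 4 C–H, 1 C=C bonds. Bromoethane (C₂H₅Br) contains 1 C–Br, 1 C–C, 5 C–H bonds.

ΔH ≈ −61 kJ

Bonds broken (reactants):
  C–H: 4 × 406 = 1624
  C=C: 1 × 606 = 606
  H–Br: 1 × 375 = 375
  Σ(broken) = 2605 kJ
Bonds formed (products):
  C–Br: 1 × 280 = 280
  C–C: 1 × 356 = 356
  C–H: 5 × 406 = 2030
  Σ(formed) = 2666 kJ
ΔH = Σ(broken) − Σ(formed) = 2605 − 2666 = −61 kJ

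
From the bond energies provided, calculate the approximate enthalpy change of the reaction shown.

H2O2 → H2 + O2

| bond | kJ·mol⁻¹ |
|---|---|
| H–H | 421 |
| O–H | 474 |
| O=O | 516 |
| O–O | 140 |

ΔH ≈ +151 kJ

Bonds broken (reactants):
  O–H: 2 × 474 = 948
  O–O: 1 × 140 = 140
  Σ(broken) = 1088 kJ
Bonds formed (products):
  H–H: 1 × 421 = 421
  O=O: 1 × 516 = 516
  Σ(formed) = 937 kJ
ΔH = Σ(broken) − Σ(formed) = 1088 − 937 = +151 kJ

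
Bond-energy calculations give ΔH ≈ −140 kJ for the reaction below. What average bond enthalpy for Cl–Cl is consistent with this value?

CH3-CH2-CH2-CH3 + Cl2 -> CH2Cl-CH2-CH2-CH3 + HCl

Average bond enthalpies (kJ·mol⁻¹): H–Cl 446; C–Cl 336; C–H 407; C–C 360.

Let D be the Cl–Cl bond energy.
Σ(broken) = 3×360 + 10×407 + 1×D = 5150 + D
Σ(formed) = 3×360 + 1×336 + 9×407 + 1×446 = 5525
ΔH = Σ(broken) − Σ(formed) = (5150 + D) − (5525) = −375 + D
Setting this equal to −140 kJ gives D = 235 kJ/mol.

D(Cl–Cl) ≈ 235 kJ/mol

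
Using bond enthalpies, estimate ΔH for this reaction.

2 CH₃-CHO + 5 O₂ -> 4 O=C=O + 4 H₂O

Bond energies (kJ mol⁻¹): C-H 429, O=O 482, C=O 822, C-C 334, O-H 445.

ΔH ≈ −1982 kJ

Bonds broken (reactants):
  C-C: 2 × 334 = 668
  C-H: 8 × 429 = 3432
  C=O: 2 × 822 = 1644
  O=O: 5 × 482 = 2410
  Σ(broken) = 8154 kJ
Bonds formed (products):
  C=O: 8 × 822 = 6576
  O-H: 8 × 445 = 3560
  Σ(formed) = 10136 kJ
ΔH = Σ(broken) − Σ(formed) = 8154 − 10136 = −1982 kJ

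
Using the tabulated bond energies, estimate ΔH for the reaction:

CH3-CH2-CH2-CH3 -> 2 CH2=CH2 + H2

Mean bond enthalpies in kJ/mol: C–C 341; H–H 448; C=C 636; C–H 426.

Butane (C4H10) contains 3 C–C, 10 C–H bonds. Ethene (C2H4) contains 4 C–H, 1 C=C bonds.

Bonds broken (reactants):
  C–C: 3 × 341 = 1023
  C–H: 10 × 426 = 4260
  Σ(broken) = 5283 kJ
Bonds formed (products):
  C–H: 8 × 426 = 3408
  C=C: 2 × 636 = 1272
  H–H: 1 × 448 = 448
  Σ(formed) = 5128 kJ
ΔH = Σ(broken) − Σ(formed) = 5283 − 5128 = +155 kJ

ΔH ≈ +155 kJ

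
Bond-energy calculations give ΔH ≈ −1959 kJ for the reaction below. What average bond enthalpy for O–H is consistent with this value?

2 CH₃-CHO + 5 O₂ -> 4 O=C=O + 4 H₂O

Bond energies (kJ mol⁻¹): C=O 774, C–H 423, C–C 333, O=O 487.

D(O–H) ≈ 475 kJ/mol

Let D be the O–H bond energy.
Σ(broken) = 2×333 + 8×423 + 2×774 + 5×487 = 8033
Σ(formed) = 8×774 + 8×D = 6192 + 8D
ΔH = Σ(broken) − Σ(formed) = (8033) − (6192 + 8D) = +1841 − 8D
Setting this equal to −1959 kJ gives 8D = 3800, so D = 475 kJ/mol.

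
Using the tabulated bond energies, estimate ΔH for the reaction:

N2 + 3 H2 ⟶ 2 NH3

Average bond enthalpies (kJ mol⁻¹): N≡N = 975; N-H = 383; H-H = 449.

ΔH ≈ +24 kJ

Bonds broken (reactants):
  H-H: 3 × 449 = 1347
  N≡N: 1 × 975 = 975
  Σ(broken) = 2322 kJ
Bonds formed (products):
  N-H: 6 × 383 = 2298
  Σ(formed) = 2298 kJ
ΔH = Σ(broken) − Σ(formed) = 2322 − 2298 = +24 kJ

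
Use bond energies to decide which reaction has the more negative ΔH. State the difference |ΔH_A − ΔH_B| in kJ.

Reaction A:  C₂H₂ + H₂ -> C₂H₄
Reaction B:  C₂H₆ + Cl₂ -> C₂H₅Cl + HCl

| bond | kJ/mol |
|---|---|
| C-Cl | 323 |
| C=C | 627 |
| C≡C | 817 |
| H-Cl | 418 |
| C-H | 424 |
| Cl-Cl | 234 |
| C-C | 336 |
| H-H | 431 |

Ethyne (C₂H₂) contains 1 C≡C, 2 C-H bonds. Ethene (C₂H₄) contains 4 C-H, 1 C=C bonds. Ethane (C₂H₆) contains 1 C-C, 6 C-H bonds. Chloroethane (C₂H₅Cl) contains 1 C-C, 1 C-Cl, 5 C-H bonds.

Reaction A:
  Bonds broken (reactants):
    C≡C: 1 × 817 = 817
    C-H: 2 × 424 = 848
    H-H: 1 × 431 = 431
    Σ(broken) = 2096 kJ
  Bonds formed (products):
    C-H: 4 × 424 = 1696
    C=C: 1 × 627 = 627
    Σ(formed) = 2323 kJ
  ΔH_A = 2096 − 2323 = −227 kJ
Reaction B:
  Bonds broken (reactants):
    C-C: 1 × 336 = 336
    C-H: 6 × 424 = 2544
    Cl-Cl: 1 × 234 = 234
    Σ(broken) = 3114 kJ
  Bonds formed (products):
    C-C: 1 × 336 = 336
    C-Cl: 1 × 323 = 323
    C-H: 5 × 424 = 2120
    H-Cl: 1 × 418 = 418
    Σ(formed) = 3197 kJ
  ΔH_B = 3114 − 3197 = −83 kJ
ΔH_A − ΔH_B = −144 kJ, so reaction A has the more negative ΔH; |ΔH_A − ΔH_B| = 144 kJ.

Reaction A, by 144 kJ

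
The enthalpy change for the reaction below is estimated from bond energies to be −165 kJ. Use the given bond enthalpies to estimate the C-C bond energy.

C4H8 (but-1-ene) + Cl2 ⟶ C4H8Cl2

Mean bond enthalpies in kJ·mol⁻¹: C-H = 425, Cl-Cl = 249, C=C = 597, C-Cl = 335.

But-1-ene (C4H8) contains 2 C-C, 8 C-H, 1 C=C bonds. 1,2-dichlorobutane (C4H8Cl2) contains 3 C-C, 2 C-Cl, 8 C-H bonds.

D(C-C) ≈ 341 kJ/mol

Let D be the C-C bond energy.
Σ(broken) = 2×D + 8×425 + 1×597 + 1×249 = 4246 + 2D
Σ(formed) = 3×D + 2×335 + 8×425 = 4070 + 3D
ΔH = Σ(broken) − Σ(formed) = (4246 + 2D) − (4070 + 3D) = +176 − D
Setting this equal to −165 kJ gives D = 341 kJ/mol.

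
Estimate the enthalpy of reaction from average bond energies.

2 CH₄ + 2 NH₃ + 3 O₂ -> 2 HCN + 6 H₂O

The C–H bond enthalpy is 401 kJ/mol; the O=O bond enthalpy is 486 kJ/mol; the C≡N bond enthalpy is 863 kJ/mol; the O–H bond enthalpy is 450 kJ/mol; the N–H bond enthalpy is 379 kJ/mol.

ΔH ≈ −988 kJ

Bonds broken (reactants):
  C–H: 8 × 401 = 3208
  N–H: 6 × 379 = 2274
  O=O: 3 × 486 = 1458
  Σ(broken) = 6940 kJ
Bonds formed (products):
  C≡N: 2 × 863 = 1726
  C–H: 2 × 401 = 802
  O–H: 12 × 450 = 5400
  Σ(formed) = 7928 kJ
ΔH = Σ(broken) − Σ(formed) = 6940 − 7928 = −988 kJ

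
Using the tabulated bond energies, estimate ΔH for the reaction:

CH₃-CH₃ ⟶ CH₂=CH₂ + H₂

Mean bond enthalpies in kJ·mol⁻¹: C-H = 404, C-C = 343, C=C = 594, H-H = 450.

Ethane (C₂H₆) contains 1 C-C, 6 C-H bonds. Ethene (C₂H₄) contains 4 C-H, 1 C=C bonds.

Bonds broken (reactants):
  C-C: 1 × 343 = 343
  C-H: 6 × 404 = 2424
  Σ(broken) = 2767 kJ
Bonds formed (products):
  C-H: 4 × 404 = 1616
  C=C: 1 × 594 = 594
  H-H: 1 × 450 = 450
  Σ(formed) = 2660 kJ
ΔH = Σ(broken) − Σ(formed) = 2767 − 2660 = +107 kJ

ΔH ≈ +107 kJ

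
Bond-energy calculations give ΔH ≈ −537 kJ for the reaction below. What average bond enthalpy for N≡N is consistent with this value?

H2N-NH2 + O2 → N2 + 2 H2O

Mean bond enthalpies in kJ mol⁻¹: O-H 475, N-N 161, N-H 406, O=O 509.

Let D be the N≡N bond energy.
Σ(broken) = 4×406 + 1×161 + 1×509 = 2294
Σ(formed) = 1×D + 4×475 = 1900 + D
ΔH = Σ(broken) − Σ(formed) = (2294) − (1900 + D) = +394 − D
Setting this equal to −537 kJ gives D = 931 kJ/mol.

D(N≡N) ≈ 931 kJ/mol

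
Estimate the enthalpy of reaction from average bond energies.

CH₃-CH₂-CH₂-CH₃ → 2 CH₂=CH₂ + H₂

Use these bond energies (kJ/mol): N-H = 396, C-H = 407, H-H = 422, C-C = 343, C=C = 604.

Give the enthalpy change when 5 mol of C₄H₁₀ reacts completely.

ΔH = +1065 kJ

Bonds broken (reactants):
  C-C: 3 × 343 = 1029
  C-H: 10 × 407 = 4070
  Σ(broken) = 5099 kJ
Bonds formed (products):
  C-H: 8 × 407 = 3256
  C=C: 2 × 604 = 1208
  H-H: 1 × 422 = 422
  Σ(formed) = 4886 kJ
ΔH = Σ(broken) − Σ(formed) = 5099 − 4886 = +213 kJ
For 5× the reaction as written: 5 × (+213) = +1065 kJ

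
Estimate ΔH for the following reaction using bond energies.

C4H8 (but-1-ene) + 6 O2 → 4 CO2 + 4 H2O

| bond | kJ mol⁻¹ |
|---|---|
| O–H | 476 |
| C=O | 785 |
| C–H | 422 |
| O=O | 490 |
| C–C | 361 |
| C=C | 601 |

ΔH ≈ −2449 kJ

Bonds broken (reactants):
  C–C: 2 × 361 = 722
  C–H: 8 × 422 = 3376
  C=C: 1 × 601 = 601
  O=O: 6 × 490 = 2940
  Σ(broken) = 7639 kJ
Bonds formed (products):
  C=O: 8 × 785 = 6280
  O–H: 8 × 476 = 3808
  Σ(formed) = 10088 kJ
ΔH = Σ(broken) − Σ(formed) = 7639 − 10088 = −2449 kJ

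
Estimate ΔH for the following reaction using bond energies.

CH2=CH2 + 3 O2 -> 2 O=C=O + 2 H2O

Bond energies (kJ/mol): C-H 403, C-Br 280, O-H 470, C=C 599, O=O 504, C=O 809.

ΔH ≈ −1393 kJ

Bonds broken (reactants):
  C-H: 4 × 403 = 1612
  C=C: 1 × 599 = 599
  O=O: 3 × 504 = 1512
  Σ(broken) = 3723 kJ
Bonds formed (products):
  C=O: 4 × 809 = 3236
  O-H: 4 × 470 = 1880
  Σ(formed) = 5116 kJ
ΔH = Σ(broken) − Σ(formed) = 3723 − 5116 = −1393 kJ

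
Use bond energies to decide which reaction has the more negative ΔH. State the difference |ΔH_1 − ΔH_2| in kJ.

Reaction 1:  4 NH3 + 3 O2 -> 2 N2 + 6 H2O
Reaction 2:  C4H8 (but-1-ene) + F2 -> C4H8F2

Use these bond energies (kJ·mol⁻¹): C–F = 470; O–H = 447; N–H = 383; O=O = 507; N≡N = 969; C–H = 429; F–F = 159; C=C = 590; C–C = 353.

Reaction 1:
  Bonds broken (reactants):
    N–H: 12 × 383 = 4596
    O=O: 3 × 507 = 1521
    Σ(broken) = 6117 kJ
  Bonds formed (products):
    N≡N: 2 × 969 = 1938
    O–H: 12 × 447 = 5364
    Σ(formed) = 7302 kJ
  ΔH_1 = 6117 − 7302 = −1185 kJ
Reaction 2:
  Bonds broken (reactants):
    C–C: 2 × 353 = 706
    C–H: 8 × 429 = 3432
    C=C: 1 × 590 = 590
    F–F: 1 × 159 = 159
    Σ(broken) = 4887 kJ
  Bonds formed (products):
    C–C: 3 × 353 = 1059
    C–F: 2 × 470 = 940
    C–H: 8 × 429 = 3432
    Σ(formed) = 5431 kJ
  ΔH_2 = 4887 − 5431 = −544 kJ
ΔH_1 − ΔH_2 = −641 kJ, so reaction 1 has the more negative ΔH; |ΔH_1 − ΔH_2| = 641 kJ.

Reaction 1, by 641 kJ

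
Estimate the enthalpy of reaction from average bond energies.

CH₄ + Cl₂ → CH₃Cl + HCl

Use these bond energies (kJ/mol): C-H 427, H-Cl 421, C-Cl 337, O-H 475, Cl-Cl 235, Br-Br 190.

ΔH ≈ −96 kJ

Bonds broken (reactants):
  C-H: 4 × 427 = 1708
  Cl-Cl: 1 × 235 = 235
  Σ(broken) = 1943 kJ
Bonds formed (products):
  C-Cl: 1 × 337 = 337
  C-H: 3 × 427 = 1281
  H-Cl: 1 × 421 = 421
  Σ(formed) = 2039 kJ
ΔH = Σ(broken) − Σ(formed) = 1943 − 2039 = −96 kJ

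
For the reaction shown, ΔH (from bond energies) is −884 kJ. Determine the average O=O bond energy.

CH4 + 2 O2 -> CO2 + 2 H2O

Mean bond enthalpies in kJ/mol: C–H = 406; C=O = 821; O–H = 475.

D(O=O) ≈ 517 kJ/mol

Let D be the O=O bond energy.
Σ(broken) = 4×406 + 2×D = 1624 + 2D
Σ(formed) = 2×821 + 4×475 = 3542
ΔH = Σ(broken) − Σ(formed) = (1624 + 2D) − (3542) = −1918 + 2D
Setting this equal to −884 kJ gives 2D = 1034, so D = 517 kJ/mol.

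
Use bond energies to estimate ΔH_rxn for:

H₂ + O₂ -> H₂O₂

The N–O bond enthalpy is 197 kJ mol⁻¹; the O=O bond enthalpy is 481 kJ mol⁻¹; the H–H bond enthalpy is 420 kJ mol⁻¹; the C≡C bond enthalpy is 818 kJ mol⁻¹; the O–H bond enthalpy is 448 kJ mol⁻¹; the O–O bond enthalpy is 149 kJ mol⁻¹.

Bonds broken (reactants):
  H–H: 1 × 420 = 420
  O=O: 1 × 481 = 481
  Σ(broken) = 901 kJ
Bonds formed (products):
  O–H: 2 × 448 = 896
  O–O: 1 × 149 = 149
  Σ(formed) = 1045 kJ
ΔH = Σ(broken) − Σ(formed) = 901 − 1045 = −144 kJ

ΔH ≈ −144 kJ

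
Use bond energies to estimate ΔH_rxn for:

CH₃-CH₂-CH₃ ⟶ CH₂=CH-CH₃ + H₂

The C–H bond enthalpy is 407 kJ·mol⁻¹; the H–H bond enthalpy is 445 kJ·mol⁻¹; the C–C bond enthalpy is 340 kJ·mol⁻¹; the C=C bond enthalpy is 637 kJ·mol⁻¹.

Bonds broken (reactants):
  C–C: 2 × 340 = 680
  C–H: 8 × 407 = 3256
  Σ(broken) = 3936 kJ
Bonds formed (products):
  C–C: 1 × 340 = 340
  C–H: 6 × 407 = 2442
  C=C: 1 × 637 = 637
  H–H: 1 × 445 = 445
  Σ(formed) = 3864 kJ
ΔH = Σ(broken) − Σ(formed) = 3936 − 3864 = +72 kJ

ΔH ≈ +72 kJ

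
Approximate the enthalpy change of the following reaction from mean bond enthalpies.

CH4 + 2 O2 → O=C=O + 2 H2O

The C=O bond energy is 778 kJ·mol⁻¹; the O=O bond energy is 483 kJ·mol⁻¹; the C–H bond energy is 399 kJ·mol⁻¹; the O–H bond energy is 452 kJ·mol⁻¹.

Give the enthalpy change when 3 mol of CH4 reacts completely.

ΔH = −2406 kJ

Bonds broken (reactants):
  C–H: 4 × 399 = 1596
  O=O: 2 × 483 = 966
  Σ(broken) = 2562 kJ
Bonds formed (products):
  C=O: 2 × 778 = 1556
  O–H: 4 × 452 = 1808
  Σ(formed) = 3364 kJ
ΔH = Σ(broken) − Σ(formed) = 2562 − 3364 = −802 kJ
For 3× the reaction as written: 3 × (−802) = −2406 kJ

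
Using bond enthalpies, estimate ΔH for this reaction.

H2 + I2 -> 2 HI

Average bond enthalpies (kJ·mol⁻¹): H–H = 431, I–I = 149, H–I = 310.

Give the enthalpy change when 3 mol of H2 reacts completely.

Bonds broken (reactants):
  H–H: 1 × 431 = 431
  I–I: 1 × 149 = 149
  Σ(broken) = 580 kJ
Bonds formed (products):
  H–I: 2 × 310 = 620
  Σ(formed) = 620 kJ
ΔH = Σ(broken) − Σ(formed) = 580 − 620 = −40 kJ
For 3× the reaction as written: 3 × (−40) = −120 kJ

ΔH = −120 kJ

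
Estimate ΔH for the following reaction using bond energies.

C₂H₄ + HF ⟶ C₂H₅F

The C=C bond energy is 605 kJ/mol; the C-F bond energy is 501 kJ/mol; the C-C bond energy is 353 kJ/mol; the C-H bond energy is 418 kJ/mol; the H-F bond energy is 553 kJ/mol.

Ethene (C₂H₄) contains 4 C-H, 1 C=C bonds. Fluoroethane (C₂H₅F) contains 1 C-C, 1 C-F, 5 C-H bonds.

Bonds broken (reactants):
  C-H: 4 × 418 = 1672
  C=C: 1 × 605 = 605
  H-F: 1 × 553 = 553
  Σ(broken) = 2830 kJ
Bonds formed (products):
  C-C: 1 × 353 = 353
  C-F: 1 × 501 = 501
  C-H: 5 × 418 = 2090
  Σ(formed) = 2944 kJ
ΔH = Σ(broken) − Σ(formed) = 2830 − 2944 = −114 kJ

ΔH ≈ −114 kJ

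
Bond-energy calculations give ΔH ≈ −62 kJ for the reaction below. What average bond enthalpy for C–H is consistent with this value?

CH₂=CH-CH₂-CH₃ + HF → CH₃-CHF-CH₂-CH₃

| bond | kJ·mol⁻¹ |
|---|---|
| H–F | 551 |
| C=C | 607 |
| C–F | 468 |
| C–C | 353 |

Let D be the C–H bond energy.
Σ(broken) = 2×353 + 8×D + 1×607 + 1×551 = 1864 + 8D
Σ(formed) = 3×353 + 1×468 + 9×D = 1527 + 9D
ΔH = Σ(broken) − Σ(formed) = (1864 + 8D) − (1527 + 9D) = +337 − D
Setting this equal to −62 kJ gives D = 399 kJ/mol.

D(C–H) ≈ 399 kJ/mol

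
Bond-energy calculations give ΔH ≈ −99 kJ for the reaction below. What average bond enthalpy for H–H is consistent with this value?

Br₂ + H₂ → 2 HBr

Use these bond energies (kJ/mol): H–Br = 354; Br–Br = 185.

Let D be the H–H bond energy.
Σ(broken) = 1×185 + 1×D = 185 + D
Σ(formed) = 2×354 = 708
ΔH = Σ(broken) − Σ(formed) = (185 + D) − (708) = −523 + D
Setting this equal to −99 kJ gives D = 424 kJ/mol.

D(H–H) ≈ 424 kJ/mol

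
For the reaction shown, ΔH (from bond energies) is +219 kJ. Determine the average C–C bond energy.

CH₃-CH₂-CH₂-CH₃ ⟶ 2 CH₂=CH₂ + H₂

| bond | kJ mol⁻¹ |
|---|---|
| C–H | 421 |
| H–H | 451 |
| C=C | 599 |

D(C–C) ≈ 342 kJ/mol

Let D be the C–C bond energy.
Σ(broken) = 3×D + 10×421 = 4210 + 3D
Σ(formed) = 8×421 + 2×599 + 1×451 = 5017
ΔH = Σ(broken) − Σ(formed) = (4210 + 3D) − (5017) = −807 + 3D
Setting this equal to +219 kJ gives 3D = 1026, so D = 342 kJ/mol.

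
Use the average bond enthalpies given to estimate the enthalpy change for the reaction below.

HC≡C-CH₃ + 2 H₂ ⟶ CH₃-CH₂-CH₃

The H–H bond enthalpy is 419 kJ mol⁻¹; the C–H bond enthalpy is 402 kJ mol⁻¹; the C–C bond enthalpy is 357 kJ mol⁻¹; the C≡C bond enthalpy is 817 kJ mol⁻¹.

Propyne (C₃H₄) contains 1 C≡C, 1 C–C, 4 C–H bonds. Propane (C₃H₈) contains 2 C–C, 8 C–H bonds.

ΔH ≈ −310 kJ

Bonds broken (reactants):
  C≡C: 1 × 817 = 817
  C–C: 1 × 357 = 357
  C–H: 4 × 402 = 1608
  H–H: 2 × 419 = 838
  Σ(broken) = 3620 kJ
Bonds formed (products):
  C–C: 2 × 357 = 714
  C–H: 8 × 402 = 3216
  Σ(formed) = 3930 kJ
ΔH = Σ(broken) − Σ(formed) = 3620 − 3930 = −310 kJ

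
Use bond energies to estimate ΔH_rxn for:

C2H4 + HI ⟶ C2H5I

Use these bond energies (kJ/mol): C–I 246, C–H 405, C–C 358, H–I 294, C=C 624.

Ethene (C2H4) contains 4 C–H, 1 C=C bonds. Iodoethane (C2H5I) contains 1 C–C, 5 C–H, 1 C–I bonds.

ΔH ≈ −91 kJ

Bonds broken (reactants):
  C–H: 4 × 405 = 1620
  C=C: 1 × 624 = 624
  H–I: 1 × 294 = 294
  Σ(broken) = 2538 kJ
Bonds formed (products):
  C–C: 1 × 358 = 358
  C–H: 5 × 405 = 2025
  C–I: 1 × 246 = 246
  Σ(formed) = 2629 kJ
ΔH = Σ(broken) − Σ(formed) = 2538 − 2629 = −91 kJ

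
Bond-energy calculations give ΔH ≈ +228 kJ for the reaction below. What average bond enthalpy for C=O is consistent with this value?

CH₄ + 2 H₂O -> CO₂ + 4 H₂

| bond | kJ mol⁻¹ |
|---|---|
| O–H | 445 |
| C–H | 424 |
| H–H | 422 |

D(C=O) ≈ 780 kJ/mol

Let D be the C=O bond energy.
Σ(broken) = 4×424 + 4×445 = 3476
Σ(formed) = 2×D + 4×422 = 1688 + 2D
ΔH = Σ(broken) − Σ(formed) = (3476) − (1688 + 2D) = +1788 − 2D
Setting this equal to +228 kJ gives 2D = 1560, so D = 780 kJ/mol.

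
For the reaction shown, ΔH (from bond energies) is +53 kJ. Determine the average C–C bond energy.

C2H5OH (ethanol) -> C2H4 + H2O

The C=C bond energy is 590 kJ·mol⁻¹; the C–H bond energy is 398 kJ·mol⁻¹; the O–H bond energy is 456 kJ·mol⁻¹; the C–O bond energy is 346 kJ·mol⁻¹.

D(C–C) ≈ 355 kJ/mol

Let D be the C–C bond energy.
Σ(broken) = 1×D + 5×398 + 1×346 + 1×456 = 2792 + D
Σ(formed) = 4×398 + 1×590 + 2×456 = 3094
ΔH = Σ(broken) − Σ(formed) = (2792 + D) − (3094) = −302 + D
Setting this equal to +53 kJ gives D = 355 kJ/mol.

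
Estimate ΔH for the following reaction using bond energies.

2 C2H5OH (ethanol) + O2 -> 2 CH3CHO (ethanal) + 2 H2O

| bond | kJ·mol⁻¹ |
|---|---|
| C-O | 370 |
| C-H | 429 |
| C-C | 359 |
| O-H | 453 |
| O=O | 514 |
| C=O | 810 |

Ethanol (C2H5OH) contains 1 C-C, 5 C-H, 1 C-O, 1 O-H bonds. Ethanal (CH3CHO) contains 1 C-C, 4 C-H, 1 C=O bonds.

ΔH ≈ −414 kJ

Bonds broken (reactants):
  C-C: 2 × 359 = 718
  C-H: 10 × 429 = 4290
  C-O: 2 × 370 = 740
  O-H: 2 × 453 = 906
  O=O: 1 × 514 = 514
  Σ(broken) = 7168 kJ
Bonds formed (products):
  C-C: 2 × 359 = 718
  C-H: 8 × 429 = 3432
  C=O: 2 × 810 = 1620
  O-H: 4 × 453 = 1812
  Σ(formed) = 7582 kJ
ΔH = Σ(broken) − Σ(formed) = 7168 − 7582 = −414 kJ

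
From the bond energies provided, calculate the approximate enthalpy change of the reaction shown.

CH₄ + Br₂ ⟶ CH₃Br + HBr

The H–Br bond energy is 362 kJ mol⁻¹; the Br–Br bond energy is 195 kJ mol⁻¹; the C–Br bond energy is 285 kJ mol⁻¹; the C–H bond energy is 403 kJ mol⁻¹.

ΔH ≈ −49 kJ

Bonds broken (reactants):
  Br–Br: 1 × 195 = 195
  C–H: 4 × 403 = 1612
  Σ(broken) = 1807 kJ
Bonds formed (products):
  C–Br: 1 × 285 = 285
  C–H: 3 × 403 = 1209
  H–Br: 1 × 362 = 362
  Σ(formed) = 1856 kJ
ΔH = Σ(broken) − Σ(formed) = 1807 − 1856 = −49 kJ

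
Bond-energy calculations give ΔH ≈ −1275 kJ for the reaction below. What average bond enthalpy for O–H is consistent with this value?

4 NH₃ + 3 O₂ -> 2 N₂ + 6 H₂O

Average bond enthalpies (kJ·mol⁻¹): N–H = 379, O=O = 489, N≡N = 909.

D(O–H) ≈ 456 kJ/mol

Let D be the O–H bond energy.
Σ(broken) = 12×379 + 3×489 = 6015
Σ(formed) = 2×909 + 12×D = 1818 + 12D
ΔH = Σ(broken) − Σ(formed) = (6015) − (1818 + 12D) = +4197 − 12D
Setting this equal to −1275 kJ gives 12D = 5472, so D = 456 kJ/mol.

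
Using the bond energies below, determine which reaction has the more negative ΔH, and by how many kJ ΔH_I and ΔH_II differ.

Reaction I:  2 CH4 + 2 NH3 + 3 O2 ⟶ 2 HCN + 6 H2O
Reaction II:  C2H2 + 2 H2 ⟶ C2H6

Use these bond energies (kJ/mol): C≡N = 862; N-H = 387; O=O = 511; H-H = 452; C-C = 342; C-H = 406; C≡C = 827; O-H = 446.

Reaction I, by 550 kJ

Reaction I:
  Bonds broken (reactants):
    C-H: 8 × 406 = 3248
    N-H: 6 × 387 = 2322
    O=O: 3 × 511 = 1533
    Σ(broken) = 7103 kJ
  Bonds formed (products):
    C≡N: 2 × 862 = 1724
    C-H: 2 × 406 = 812
    O-H: 12 × 446 = 5352
    Σ(formed) = 7888 kJ
  ΔH_I = 7103 − 7888 = −785 kJ
Reaction II:
  Bonds broken (reactants):
    C≡C: 1 × 827 = 827
    C-H: 2 × 406 = 812
    H-H: 2 × 452 = 904
    Σ(broken) = 2543 kJ
  Bonds formed (products):
    C-C: 1 × 342 = 342
    C-H: 6 × 406 = 2436
    Σ(formed) = 2778 kJ
  ΔH_II = 2543 − 2778 = −235 kJ
ΔH_I − ΔH_II = −550 kJ, so reaction I has the more negative ΔH; |ΔH_I − ΔH_II| = 550 kJ.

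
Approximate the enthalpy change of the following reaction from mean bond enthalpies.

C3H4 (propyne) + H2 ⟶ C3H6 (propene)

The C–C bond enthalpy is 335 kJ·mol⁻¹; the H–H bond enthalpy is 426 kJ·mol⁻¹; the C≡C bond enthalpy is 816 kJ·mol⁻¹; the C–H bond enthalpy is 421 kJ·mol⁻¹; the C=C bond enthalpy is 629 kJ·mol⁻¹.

ΔH ≈ −229 kJ

Bonds broken (reactants):
  C≡C: 1 × 816 = 816
  C–C: 1 × 335 = 335
  C–H: 4 × 421 = 1684
  H–H: 1 × 426 = 426
  Σ(broken) = 3261 kJ
Bonds formed (products):
  C–C: 1 × 335 = 335
  C–H: 6 × 421 = 2526
  C=C: 1 × 629 = 629
  Σ(formed) = 3490 kJ
ΔH = Σ(broken) − Σ(formed) = 3261 − 3490 = −229 kJ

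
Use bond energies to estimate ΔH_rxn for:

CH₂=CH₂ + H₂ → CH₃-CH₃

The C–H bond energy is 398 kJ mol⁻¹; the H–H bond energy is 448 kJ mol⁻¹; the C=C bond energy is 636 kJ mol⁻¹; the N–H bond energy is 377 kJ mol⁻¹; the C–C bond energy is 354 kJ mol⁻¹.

Bonds broken (reactants):
  C–H: 4 × 398 = 1592
  C=C: 1 × 636 = 636
  H–H: 1 × 448 = 448
  Σ(broken) = 2676 kJ
Bonds formed (products):
  C–C: 1 × 354 = 354
  C–H: 6 × 398 = 2388
  Σ(formed) = 2742 kJ
ΔH = Σ(broken) − Σ(formed) = 2676 − 2742 = −66 kJ

ΔH ≈ −66 kJ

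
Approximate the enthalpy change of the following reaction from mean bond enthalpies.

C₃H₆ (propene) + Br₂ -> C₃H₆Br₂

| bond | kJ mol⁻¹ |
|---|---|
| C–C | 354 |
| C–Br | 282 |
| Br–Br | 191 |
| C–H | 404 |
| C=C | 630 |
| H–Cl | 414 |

ΔH ≈ −97 kJ

Bonds broken (reactants):
  Br–Br: 1 × 191 = 191
  C–C: 1 × 354 = 354
  C–H: 6 × 404 = 2424
  C=C: 1 × 630 = 630
  Σ(broken) = 3599 kJ
Bonds formed (products):
  C–Br: 2 × 282 = 564
  C–C: 2 × 354 = 708
  C–H: 6 × 404 = 2424
  Σ(formed) = 3696 kJ
ΔH = Σ(broken) − Σ(formed) = 3599 − 3696 = −97 kJ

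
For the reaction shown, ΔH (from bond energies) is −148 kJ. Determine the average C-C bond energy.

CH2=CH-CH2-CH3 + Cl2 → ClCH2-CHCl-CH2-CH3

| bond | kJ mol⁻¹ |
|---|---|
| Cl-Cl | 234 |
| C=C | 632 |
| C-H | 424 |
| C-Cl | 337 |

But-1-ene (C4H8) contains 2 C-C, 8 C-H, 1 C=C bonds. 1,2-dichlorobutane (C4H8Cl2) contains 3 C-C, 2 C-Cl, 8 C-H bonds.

Let D be the C-C bond energy.
Σ(broken) = 2×D + 8×424 + 1×632 + 1×234 = 4258 + 2D
Σ(formed) = 3×D + 2×337 + 8×424 = 4066 + 3D
ΔH = Σ(broken) − Σ(formed) = (4258 + 2D) − (4066 + 3D) = +192 − D
Setting this equal to −148 kJ gives D = 340 kJ/mol.

D(C-C) ≈ 340 kJ/mol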